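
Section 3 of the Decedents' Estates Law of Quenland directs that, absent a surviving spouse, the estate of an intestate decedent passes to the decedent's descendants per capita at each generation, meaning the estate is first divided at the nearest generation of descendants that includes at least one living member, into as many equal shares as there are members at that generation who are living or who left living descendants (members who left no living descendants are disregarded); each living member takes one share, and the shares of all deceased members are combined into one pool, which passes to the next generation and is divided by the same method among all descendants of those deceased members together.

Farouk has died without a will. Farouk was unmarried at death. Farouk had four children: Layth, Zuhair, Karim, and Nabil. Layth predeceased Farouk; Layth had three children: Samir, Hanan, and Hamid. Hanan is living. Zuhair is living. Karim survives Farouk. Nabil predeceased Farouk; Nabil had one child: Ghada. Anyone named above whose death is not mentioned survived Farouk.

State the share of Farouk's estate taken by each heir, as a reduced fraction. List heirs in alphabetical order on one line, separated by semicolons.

Ghada 1/8; Hamid 1/8; Hanan 1/8; Karim 1/4; Samir 1/8; Zuhair 1/4

There is no surviving spouse, so the entire estate passes to Farouk's descendants per capita at each generation.
At generation 1 (Layth, Zuhair, Karim, Nabil) there are 4 shares of (1)/4 = 1/4 each.
Living: Zuhair and Karim — each takes 1/4.
Deceased: Layth and Nabil. Their combined 1/2 is pooled and carried to generation 2.
At generation 2 (Samir, Hanan, Hamid, Ghada) there are 4 shares of (1/2)/4 = 1/8 each.
Living: Samir, Hanan, Hamid, and Ghada — each takes 1/8.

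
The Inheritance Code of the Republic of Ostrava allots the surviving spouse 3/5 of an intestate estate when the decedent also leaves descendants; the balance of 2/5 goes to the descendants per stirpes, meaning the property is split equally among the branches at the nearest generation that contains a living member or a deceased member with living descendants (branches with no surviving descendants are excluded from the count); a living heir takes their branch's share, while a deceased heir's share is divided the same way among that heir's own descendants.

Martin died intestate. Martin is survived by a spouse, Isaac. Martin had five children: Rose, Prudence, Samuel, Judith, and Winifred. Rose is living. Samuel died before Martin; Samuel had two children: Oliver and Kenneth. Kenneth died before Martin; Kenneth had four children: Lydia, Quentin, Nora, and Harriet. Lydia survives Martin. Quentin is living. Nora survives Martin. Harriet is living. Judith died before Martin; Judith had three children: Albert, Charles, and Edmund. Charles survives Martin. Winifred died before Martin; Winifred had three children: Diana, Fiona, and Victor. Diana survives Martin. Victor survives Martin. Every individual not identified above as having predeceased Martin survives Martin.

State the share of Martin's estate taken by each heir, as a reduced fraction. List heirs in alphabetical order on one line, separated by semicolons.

Isaac, as surviving spouse, takes 3/5.
The remaining 2/5 passes to Martin's descendants per stirpes.
The 2/5 is divided into 5 equal shares of 2/25 among Rose, Prudence, Samuel, Judith, Winifred.
Rose is living and takes 2/25.
Prudence is living and takes 2/25.
Samuel predeceased; the 2/25 allotted to Samuel's branch passes to Samuel's issue by representation.
The 2/25 is divided into 2 equal shares of 1/25 among Oliver, Kenneth.
Oliver is living and takes 1/25.
Kenneth predeceased; the 1/25 allotted to Kenneth's branch passes to Kenneth's issue by representation.
The 1/25 is divided into 4 equal shares of 1/100 among Lydia, Quentin, Nora, Harriet.
Lydia is living and takes 1/100.
Quentin is living and takes 1/100.
Nora is living and takes 1/100.
Harriet is living and takes 1/100.
Judith predeceased; the 2/25 allotted to Judith's branch passes to Judith's issue by representation.
The 2/25 is divided into 3 equal shares of 2/75 among Albert, Charles, Edmund.
Albert is living and takes 2/75.
Charles is living and takes 2/75.
Edmund is living and takes 2/75.
Winifred predeceased; the 2/25 allotted to Winifred's branch passes to Winifred's issue by representation.
The 2/25 is divided into 3 equal shares of 2/75 among Diana, Fiona, Victor.
Diana is living and takes 2/75.
Fiona is living and takes 2/75.
Victor is living and takes 2/75.

Albert 2/75; Charles 2/75; Diana 2/75; Edmund 2/75; Fiona 2/75; Harriet 1/100; Isaac 3/5; Lydia 1/100; Nora 1/100; Oliver 1/25; Prudence 2/25; Quentin 1/100; Rose 2/25; Victor 2/75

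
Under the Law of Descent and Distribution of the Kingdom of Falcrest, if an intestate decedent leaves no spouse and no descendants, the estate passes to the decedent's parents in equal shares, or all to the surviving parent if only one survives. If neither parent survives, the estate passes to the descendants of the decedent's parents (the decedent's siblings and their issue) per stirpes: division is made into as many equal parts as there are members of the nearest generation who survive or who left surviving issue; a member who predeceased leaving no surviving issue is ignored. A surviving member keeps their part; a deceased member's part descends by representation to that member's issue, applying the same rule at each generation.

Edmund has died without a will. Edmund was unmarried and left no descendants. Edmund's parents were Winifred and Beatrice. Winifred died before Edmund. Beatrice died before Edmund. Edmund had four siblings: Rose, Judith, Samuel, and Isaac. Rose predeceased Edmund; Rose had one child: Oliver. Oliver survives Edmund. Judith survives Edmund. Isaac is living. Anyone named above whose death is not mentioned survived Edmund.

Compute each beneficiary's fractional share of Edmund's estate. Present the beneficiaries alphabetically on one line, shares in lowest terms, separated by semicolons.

Isaac 1/4; Judith 1/4; Oliver 1/4; Samuel 1/4

Neither parent survives and there are no descendants, so the estate passes to Edmund's siblings and their issue per stirpes.
The estate is divided into 4 equal shares of 1/4 among Rose, Judith, Samuel, Isaac.
Rose predeceased; the 1/4 allotted to Rose's branch passes to Rose's issue by representation.
Oliver is the sole taker at this level and receives the full 1/4.
Judith is living and takes 1/4.
Samuel is living and takes 1/4.
Isaac is living and takes 1/4.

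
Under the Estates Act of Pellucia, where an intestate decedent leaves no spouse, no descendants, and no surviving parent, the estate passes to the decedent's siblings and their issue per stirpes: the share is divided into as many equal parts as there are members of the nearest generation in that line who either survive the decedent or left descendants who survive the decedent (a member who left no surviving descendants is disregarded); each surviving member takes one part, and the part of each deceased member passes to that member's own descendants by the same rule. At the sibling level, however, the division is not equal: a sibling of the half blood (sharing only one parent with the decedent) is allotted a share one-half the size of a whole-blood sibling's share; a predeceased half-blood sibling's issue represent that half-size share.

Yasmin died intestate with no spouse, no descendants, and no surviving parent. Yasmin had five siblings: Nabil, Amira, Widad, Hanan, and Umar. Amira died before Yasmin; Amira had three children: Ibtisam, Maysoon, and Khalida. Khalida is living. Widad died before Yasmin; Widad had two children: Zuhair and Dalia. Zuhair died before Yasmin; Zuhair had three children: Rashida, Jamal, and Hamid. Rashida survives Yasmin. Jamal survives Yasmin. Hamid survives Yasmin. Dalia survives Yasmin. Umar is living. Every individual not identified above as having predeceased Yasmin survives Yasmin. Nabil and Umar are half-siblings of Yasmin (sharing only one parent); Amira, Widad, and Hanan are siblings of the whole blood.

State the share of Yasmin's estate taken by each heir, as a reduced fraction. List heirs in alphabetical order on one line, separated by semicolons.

No spouse, descendants, or parent survives, so the estate passes to Yasmin's siblings per stirpes.
Half-blood siblings count for one-half the weight of whole-blood siblings at the initial division.
Dividing 1 in proportion to weights (total weight 4): Nabil (weight 1/2) → 1/8; Amira (weight 1) → 1/4; Widad (weight 1) → 1/4; Hanan (weight 1) → 1/4; Umar (weight 1/2) → 1/8.
Nabil is living and takes 1/8.
Amira predeceased; the 1/4 allotted to Amira's branch passes to Amira's issue by representation.
The 1/4 is divided into 3 equal shares of 1/12 among Ibtisam, Maysoon, Khalida.
Ibtisam is living and takes 1/12.
Maysoon is living and takes 1/12.
Khalida is living and takes 1/12.
Widad predeceased; the 1/4 allotted to Widad's branch passes to Widad's issue by representation.
The 1/4 is divided into 2 equal shares of 1/8 among Zuhair, Dalia.
Zuhair predeceased; the 1/8 allotted to Zuhair's branch passes to Zuhair's issue by representation.
The 1/8 is divided into 3 equal shares of 1/24 among Rashida, Jamal, Hamid.
Rashida is living and takes 1/24.
Jamal is living and takes 1/24.
Hamid is living and takes 1/24.
Dalia is living and takes 1/8.
Hanan is living and takes 1/4.
Umar is living and takes 1/8.

Dalia 1/8; Hamid 1/24; Hanan 1/4; Ibtisam 1/12; Jamal 1/24; Khalida 1/12; Maysoon 1/12; Nabil 1/8; Rashida 1/24; Umar 1/8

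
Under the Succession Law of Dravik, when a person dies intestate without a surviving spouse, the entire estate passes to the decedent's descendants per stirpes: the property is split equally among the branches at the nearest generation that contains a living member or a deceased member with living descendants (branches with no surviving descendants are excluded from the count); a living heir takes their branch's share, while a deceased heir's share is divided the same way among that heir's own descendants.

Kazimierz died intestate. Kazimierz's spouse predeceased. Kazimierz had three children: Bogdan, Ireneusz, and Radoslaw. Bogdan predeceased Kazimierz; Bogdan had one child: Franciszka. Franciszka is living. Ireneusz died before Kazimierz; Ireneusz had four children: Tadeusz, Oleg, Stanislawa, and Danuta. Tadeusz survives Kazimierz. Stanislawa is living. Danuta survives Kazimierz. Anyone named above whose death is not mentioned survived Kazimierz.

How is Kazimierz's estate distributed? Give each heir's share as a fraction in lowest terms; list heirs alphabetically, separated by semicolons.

There is no surviving spouse, so the entire estate passes to Kazimierz's descendants per stirpes.
The estate is divided into 3 equal shares of 1/3 among Bogdan, Ireneusz, Radoslaw.
Bogdan predeceased; the 1/3 allotted to Bogdan's branch passes to Bogdan's issue by representation.
Franciszka is the sole taker at this level and receives the full 1/3.
Ireneusz predeceased; the 1/3 allotted to Ireneusz's branch passes to Ireneusz's issue by representation.
The 1/3 is divided into 4 equal shares of 1/12 among Tadeusz, Oleg, Stanislawa, Danuta.
Tadeusz is living and takes 1/12.
Oleg is living and takes 1/12.
Stanislawa is living and takes 1/12.
Danuta is living and takes 1/12.
Radoslaw is living and takes 1/3.

Danuta 1/12; Franciszka 1/3; Oleg 1/12; Radoslaw 1/3; Stanislawa 1/12; Tadeusz 1/12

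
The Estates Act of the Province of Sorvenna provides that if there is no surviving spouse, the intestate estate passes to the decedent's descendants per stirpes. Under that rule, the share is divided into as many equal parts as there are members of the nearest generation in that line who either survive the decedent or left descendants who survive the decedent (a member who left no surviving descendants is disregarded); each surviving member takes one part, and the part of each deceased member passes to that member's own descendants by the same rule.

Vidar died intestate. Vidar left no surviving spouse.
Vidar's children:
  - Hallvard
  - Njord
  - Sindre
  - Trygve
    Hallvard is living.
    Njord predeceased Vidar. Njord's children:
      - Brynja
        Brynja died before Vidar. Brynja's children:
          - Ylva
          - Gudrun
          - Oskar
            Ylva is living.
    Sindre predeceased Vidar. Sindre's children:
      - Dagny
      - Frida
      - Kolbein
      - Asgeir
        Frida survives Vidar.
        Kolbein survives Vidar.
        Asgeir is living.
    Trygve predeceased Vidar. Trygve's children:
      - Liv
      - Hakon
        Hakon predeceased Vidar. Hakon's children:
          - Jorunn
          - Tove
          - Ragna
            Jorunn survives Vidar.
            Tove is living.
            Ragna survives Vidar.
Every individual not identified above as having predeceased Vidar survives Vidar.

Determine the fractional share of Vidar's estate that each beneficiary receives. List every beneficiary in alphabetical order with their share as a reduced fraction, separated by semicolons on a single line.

There is no surviving spouse, so the entire estate passes to Vidar's descendants per stirpes.
The estate is divided into 4 equal shares of 1/4 among Hallvard, Njord, Sindre, Trygve.
Hallvard is living and takes 1/4.
Njord predeceased; the 1/4 allotted to Njord's branch passes to Njord's issue by representation.
Brynja's line is the sole branch at this level, so the full 1/4 passes to Brynja's issue by representation.
The 1/4 is divided into 3 equal shares of 1/12 among Ylva, Gudrun, Oskar.
Ylva is living and takes 1/12.
Gudrun is living and takes 1/12.
Oskar is living and takes 1/12.
Sindre predeceased; the 1/4 allotted to Sindre's branch passes to Sindre's issue by representation.
The 1/4 is divided into 4 equal shares of 1/16 among Dagny, Frida, Kolbein, Asgeir.
Dagny is living and takes 1/16.
Frida is living and takes 1/16.
Kolbein is living and takes 1/16.
Asgeir is living and takes 1/16.
Trygve predeceased; the 1/4 allotted to Trygve's branch passes to Trygve's issue by representation.
The 1/4 is divided into 2 equal shares of 1/8 among Liv, Hakon.
Liv is living and takes 1/8.
Hakon predeceased; the 1/8 allotted to Hakon's branch passes to Hakon's issue by representation.
The 1/8 is divided into 3 equal shares of 1/24 among Jorunn, Tove, Ragna.
Jorunn is living and takes 1/24.
Tove is living and takes 1/24.
Ragna is living and takes 1/24.

Asgeir 1/16; Dagny 1/16; Frida 1/16; Gudrun 1/12; Hallvard 1/4; Jorunn 1/24; Kolbein 1/16; Liv 1/8; Oskar 1/12; Ragna 1/24; Tove 1/24; Ylva 1/12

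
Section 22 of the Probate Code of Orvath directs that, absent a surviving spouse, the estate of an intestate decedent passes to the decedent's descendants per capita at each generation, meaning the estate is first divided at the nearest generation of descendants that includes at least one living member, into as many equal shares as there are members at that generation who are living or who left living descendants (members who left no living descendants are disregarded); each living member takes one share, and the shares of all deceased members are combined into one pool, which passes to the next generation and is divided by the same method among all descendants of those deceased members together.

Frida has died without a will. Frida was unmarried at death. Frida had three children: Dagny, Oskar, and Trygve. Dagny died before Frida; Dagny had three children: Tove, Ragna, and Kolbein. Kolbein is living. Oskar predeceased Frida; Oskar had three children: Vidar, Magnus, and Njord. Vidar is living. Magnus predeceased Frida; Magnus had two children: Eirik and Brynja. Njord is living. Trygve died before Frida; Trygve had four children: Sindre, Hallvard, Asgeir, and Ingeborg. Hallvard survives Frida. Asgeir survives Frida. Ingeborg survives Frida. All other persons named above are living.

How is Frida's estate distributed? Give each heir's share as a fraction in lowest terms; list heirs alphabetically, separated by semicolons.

Asgeir 1/10; Brynja 1/20; Eirik 1/20; Hallvard 1/10; Ingeborg 1/10; Kolbein 1/10; Njord 1/10; Ragna 1/10; Sindre 1/10; Tove 1/10; Vidar 1/10

There is no surviving spouse, so the entire estate passes to Frida's descendants per capita at each generation.
No one at generation 1 (Dagny, Oskar, Trygve) is living; moving to the next generation.
At generation 2 (Tove, Ragna, Kolbein, Vidar, Magnus, Njord, Sindre, Hallvard, Asgeir, Ingeborg) there are 10 shares of (1)/10 = 1/10 each.
Living: Tove, Ragna, Kolbein, Vidar, Njord, Sindre, Hallvard, Asgeir, and Ingeborg — each takes 1/10.
Deceased: Magnus. That 1/10 share is carried to generation 3.
At generation 3 (Eirik, Brynja) there are 2 shares of (1/10)/2 = 1/20 each.
Living: Eirik and Brynja — each takes 1/20.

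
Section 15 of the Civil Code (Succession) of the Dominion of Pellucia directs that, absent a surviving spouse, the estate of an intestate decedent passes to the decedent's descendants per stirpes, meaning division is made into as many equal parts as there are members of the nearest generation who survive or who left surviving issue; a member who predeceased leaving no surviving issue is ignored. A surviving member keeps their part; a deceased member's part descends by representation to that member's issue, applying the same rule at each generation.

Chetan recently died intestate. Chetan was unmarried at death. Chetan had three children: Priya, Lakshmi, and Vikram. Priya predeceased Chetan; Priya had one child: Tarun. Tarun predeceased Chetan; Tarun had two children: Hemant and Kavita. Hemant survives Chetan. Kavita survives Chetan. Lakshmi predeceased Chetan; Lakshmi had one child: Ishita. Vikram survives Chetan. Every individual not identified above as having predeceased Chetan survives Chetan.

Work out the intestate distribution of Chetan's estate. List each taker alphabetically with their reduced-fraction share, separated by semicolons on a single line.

Hemant 1/6; Ishita 1/3; Kavita 1/6; Vikram 1/3

There is no surviving spouse, so the entire estate passes to Chetan's descendants per stirpes.
The estate is divided into 3 equal shares of 1/3 among Priya, Lakshmi, Vikram.
Priya predeceased; the 1/3 allotted to Priya's branch passes to Priya's issue by representation.
Tarun's line is the sole branch at this level, so the full 1/3 passes to Tarun's issue by representation.
The 1/3 is divided into 2 equal shares of 1/6 among Hemant, Kavita.
Hemant is living and takes 1/6.
Kavita is living and takes 1/6.
Lakshmi predeceased; the 1/3 allotted to Lakshmi's branch passes to Lakshmi's issue by representation.
Ishita is the sole taker at this level and receives the full 1/3.
Vikram is living and takes 1/3.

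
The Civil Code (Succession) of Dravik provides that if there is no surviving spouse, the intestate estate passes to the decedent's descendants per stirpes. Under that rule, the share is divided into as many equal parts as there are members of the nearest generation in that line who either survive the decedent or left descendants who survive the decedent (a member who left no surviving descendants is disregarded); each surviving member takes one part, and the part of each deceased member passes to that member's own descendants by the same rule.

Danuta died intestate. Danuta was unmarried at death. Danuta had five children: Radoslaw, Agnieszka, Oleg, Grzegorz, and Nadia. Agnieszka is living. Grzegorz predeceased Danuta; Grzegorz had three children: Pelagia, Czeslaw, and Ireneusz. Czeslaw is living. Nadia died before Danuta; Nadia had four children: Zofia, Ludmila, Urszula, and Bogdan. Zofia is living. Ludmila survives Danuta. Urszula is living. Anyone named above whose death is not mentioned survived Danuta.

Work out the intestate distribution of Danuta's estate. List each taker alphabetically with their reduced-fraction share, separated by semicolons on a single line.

There is no surviving spouse, so the entire estate passes to Danuta's descendants per stirpes.
The estate is divided into 5 equal shares of 1/5 among Radoslaw, Agnieszka, Oleg, Grzegorz, Nadia.
Radoslaw is living and takes 1/5.
Agnieszka is living and takes 1/5.
Oleg is living and takes 1/5.
Grzegorz predeceased; the 1/5 allotted to Grzegorz's branch passes to Grzegorz's issue by representation.
The 1/5 is divided into 3 equal shares of 1/15 among Pelagia, Czeslaw, Ireneusz.
Pelagia is living and takes 1/15.
Czeslaw is living and takes 1/15.
Ireneusz is living and takes 1/15.
Nadia predeceased; the 1/5 allotted to Nadia's branch passes to Nadia's issue by representation.
The 1/5 is divided into 4 equal shares of 1/20 among Zofia, Ludmila, Urszula, Bogdan.
Zofia is living and takes 1/20.
Ludmila is living and takes 1/20.
Urszula is living and takes 1/20.
Bogdan is living and takes 1/20.

Agnieszka 1/5; Bogdan 1/20; Czeslaw 1/15; Ireneusz 1/15; Ludmila 1/20; Oleg 1/5; Pelagia 1/15; Radoslaw 1/5; Urszula 1/20; Zofia 1/20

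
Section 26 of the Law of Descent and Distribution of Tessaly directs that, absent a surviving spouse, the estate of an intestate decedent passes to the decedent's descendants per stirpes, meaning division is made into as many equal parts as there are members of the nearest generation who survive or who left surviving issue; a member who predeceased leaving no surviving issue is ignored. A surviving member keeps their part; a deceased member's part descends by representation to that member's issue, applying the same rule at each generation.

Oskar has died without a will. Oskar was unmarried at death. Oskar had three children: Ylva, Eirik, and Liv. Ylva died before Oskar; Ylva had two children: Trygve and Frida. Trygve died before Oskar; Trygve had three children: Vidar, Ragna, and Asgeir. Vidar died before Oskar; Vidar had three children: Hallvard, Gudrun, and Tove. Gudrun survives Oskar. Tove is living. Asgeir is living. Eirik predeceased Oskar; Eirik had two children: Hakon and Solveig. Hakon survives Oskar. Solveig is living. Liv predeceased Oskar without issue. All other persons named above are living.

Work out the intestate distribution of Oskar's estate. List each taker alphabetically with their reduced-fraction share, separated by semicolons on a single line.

Asgeir 1/12; Frida 1/4; Gudrun 1/36; Hakon 1/4; Hallvard 1/36; Ragna 1/12; Solveig 1/4; Tove 1/36

There is no surviving spouse, so the entire estate passes to Oskar's descendants per stirpes.
Liv left no surviving issue, so that branch lapses and is disregarded.
The estate is divided into 2 equal shares of 1/2 among Ylva, Eirik.
Ylva predeceased; the 1/2 allotted to Ylva's branch passes to Ylva's issue by representation.
The 1/2 is divided into 2 equal shares of 1/4 among Trygve, Frida.
Trygve predeceased; the 1/4 allotted to Trygve's branch passes to Trygve's issue by representation.
The 1/4 is divided into 3 equal shares of 1/12 among Vidar, Ragna, Asgeir.
Vidar predeceased; the 1/12 allotted to Vidar's branch passes to Vidar's issue by representation.
The 1/12 is divided into 3 equal shares of 1/36 among Hallvard, Gudrun, Tove.
Hallvard is living and takes 1/36.
Gudrun is living and takes 1/36.
Tove is living and takes 1/36.
Ragna is living and takes 1/12.
Asgeir is living and takes 1/12.
Frida is living and takes 1/4.
Eirik predeceased; the 1/2 allotted to Eirik's branch passes to Eirik's issue by representation.
The 1/2 is divided into 2 equal shares of 1/4 among Hakon, Solveig.
Hakon is living and takes 1/4.
Solveig is living and takes 1/4.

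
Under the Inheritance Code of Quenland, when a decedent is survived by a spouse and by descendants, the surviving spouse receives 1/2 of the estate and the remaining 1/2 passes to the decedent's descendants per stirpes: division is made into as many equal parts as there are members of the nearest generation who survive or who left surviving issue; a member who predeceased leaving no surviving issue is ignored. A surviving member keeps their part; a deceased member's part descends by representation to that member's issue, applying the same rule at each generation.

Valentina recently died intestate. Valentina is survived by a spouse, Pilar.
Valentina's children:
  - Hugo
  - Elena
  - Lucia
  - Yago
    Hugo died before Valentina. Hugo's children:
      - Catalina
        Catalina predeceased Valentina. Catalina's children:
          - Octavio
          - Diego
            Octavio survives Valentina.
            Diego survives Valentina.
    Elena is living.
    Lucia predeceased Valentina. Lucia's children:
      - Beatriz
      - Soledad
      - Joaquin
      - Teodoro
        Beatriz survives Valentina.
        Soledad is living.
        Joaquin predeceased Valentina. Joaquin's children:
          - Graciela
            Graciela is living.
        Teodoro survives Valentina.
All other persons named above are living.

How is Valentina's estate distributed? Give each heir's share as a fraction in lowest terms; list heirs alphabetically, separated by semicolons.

Pilar, as surviving spouse, takes 1/2.
The remaining 1/2 passes to Valentina's descendants per stirpes.
The 1/2 is divided into 4 equal shares of 1/8 among Hugo, Elena, Lucia, Yago.
Hugo predeceased; the 1/8 allotted to Hugo's branch passes to Hugo's issue by representation.
Catalina's line is the sole branch at this level, so the full 1/8 passes to Catalina's issue by representation.
The 1/8 is divided into 2 equal shares of 1/16 among Octavio, Diego.
Octavio is living and takes 1/16.
Diego is living and takes 1/16.
Elena is living and takes 1/8.
Lucia predeceased; the 1/8 allotted to Lucia's branch passes to Lucia's issue by representation.
The 1/8 is divided into 4 equal shares of 1/32 among Beatriz, Soledad, Joaquin, Teodoro.
Beatriz is living and takes 1/32.
Soledad is living and takes 1/32.
Joaquin predeceased; the 1/32 allotted to Joaquin's branch passes to Joaquin's issue by representation.
Graciela is the sole taker at this level and receives the full 1/32.
Teodoro is living and takes 1/32.
Yago is living and takes 1/8.

Beatriz 1/32; Diego 1/16; Elena 1/8; Graciela 1/32; Octavio 1/16; Pilar 1/2; Soledad 1/32; Teodoro 1/32; Yago 1/8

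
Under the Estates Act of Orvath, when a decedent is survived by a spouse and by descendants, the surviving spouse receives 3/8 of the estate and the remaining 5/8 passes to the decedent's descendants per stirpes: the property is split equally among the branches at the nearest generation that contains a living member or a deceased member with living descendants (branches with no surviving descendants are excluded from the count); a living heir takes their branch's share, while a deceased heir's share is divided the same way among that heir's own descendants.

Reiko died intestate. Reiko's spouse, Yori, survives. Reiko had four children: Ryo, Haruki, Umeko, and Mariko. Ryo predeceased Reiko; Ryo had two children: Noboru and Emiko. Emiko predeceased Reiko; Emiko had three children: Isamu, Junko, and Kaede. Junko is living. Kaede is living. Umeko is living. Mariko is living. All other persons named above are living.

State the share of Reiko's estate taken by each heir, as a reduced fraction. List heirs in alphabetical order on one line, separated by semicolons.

Haruki 5/32; Isamu 5/192; Junko 5/192; Kaede 5/192; Mariko 5/32; Noboru 5/64; Umeko 5/32; Yori 3/8

Yori, as surviving spouse, takes 3/8.
The remaining 5/8 passes to Reiko's descendants per stirpes.
The 5/8 is divided into 4 equal shares of 5/32 among Ryo, Haruki, Umeko, Mariko.
Ryo predeceased; the 5/32 allotted to Ryo's branch passes to Ryo's issue by representation.
The 5/32 is divided into 2 equal shares of 5/64 among Noboru, Emiko.
Noboru is living and takes 5/64.
Emiko predeceased; the 5/64 allotted to Emiko's branch passes to Emiko's issue by representation.
The 5/64 is divided into 3 equal shares of 5/192 among Isamu, Junko, Kaede.
Isamu is living and takes 5/192.
Junko is living and takes 5/192.
Kaede is living and takes 5/192.
Haruki is living and takes 5/32.
Umeko is living and takes 5/32.
Mariko is living and takes 5/32.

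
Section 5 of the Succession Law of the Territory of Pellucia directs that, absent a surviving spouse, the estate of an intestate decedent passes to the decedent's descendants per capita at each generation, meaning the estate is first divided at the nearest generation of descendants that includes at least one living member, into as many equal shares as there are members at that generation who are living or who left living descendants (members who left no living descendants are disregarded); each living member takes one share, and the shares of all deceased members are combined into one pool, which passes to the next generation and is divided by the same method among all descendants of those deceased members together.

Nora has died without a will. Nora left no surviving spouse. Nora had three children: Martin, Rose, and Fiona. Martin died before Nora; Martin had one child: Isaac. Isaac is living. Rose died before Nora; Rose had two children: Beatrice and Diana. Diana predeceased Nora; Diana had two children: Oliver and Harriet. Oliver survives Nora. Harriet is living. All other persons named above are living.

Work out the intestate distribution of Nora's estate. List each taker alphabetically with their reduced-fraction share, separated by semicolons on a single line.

Beatrice 2/9; Fiona 1/3; Harriet 1/9; Isaac 2/9; Oliver 1/9

There is no surviving spouse, so the entire estate passes to Nora's descendants per capita at each generation.
At generation 1 (Martin, Rose, Fiona) there are 3 shares of (1)/3 = 1/3 each.
Living: Fiona — each takes 1/3.
Deceased: Martin and Rose. Their combined 2/3 is pooled and carried to generation 2.
At generation 2 (Isaac, Beatrice, Diana) there are 3 shares of (2/3)/3 = 2/9 each.
Living: Isaac and Beatrice — each takes 2/9.
Deceased: Diana. That 2/9 share is carried to generation 3.
At generation 3 (Oliver, Harriet) there are 2 shares of (2/9)/2 = 1/9 each.
Living: Oliver and Harriet — each takes 1/9.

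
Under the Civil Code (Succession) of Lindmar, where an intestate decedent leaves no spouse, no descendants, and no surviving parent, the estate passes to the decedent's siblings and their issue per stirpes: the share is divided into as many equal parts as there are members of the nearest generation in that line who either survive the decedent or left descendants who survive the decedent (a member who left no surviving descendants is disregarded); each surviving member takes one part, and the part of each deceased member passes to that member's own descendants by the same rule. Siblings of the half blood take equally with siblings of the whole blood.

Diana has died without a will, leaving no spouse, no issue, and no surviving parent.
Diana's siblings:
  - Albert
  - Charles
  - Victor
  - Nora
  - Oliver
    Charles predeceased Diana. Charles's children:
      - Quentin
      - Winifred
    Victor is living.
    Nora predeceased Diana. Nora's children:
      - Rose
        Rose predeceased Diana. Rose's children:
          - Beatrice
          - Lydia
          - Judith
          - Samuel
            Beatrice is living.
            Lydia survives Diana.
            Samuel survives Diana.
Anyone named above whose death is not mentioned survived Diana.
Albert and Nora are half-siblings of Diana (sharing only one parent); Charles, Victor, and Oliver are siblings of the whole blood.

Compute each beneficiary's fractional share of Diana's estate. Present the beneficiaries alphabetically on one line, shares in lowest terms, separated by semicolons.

No spouse, descendants, or parent survives, so the estate passes to Diana's siblings per stirpes.
Half-blood and whole-blood siblings take equally under the stated rule.
The estate is divided into 5 equal shares of 1/5 among Albert, Charles, Victor, Nora, Oliver.
Albert is living and takes 1/5.
Charles predeceased; the 1/5 allotted to Charles's branch passes to Charles's issue by representation.
The 1/5 is divided into 2 equal shares of 1/10 among Quentin, Winifred.
Quentin is living and takes 1/10.
Winifred is living and takes 1/10.
Victor is living and takes 1/5.
Nora predeceased; the 1/5 allotted to Nora's branch passes to Nora's issue by representation.
Rose's line is the sole branch at this level, so the full 1/5 passes to Rose's issue by representation.
The 1/5 is divided into 4 equal shares of 1/20 among Beatrice, Lydia, Judith, Samuel.
Beatrice is living and takes 1/20.
Lydia is living and takes 1/20.
Judith is living and takes 1/20.
Samuel is living and takes 1/20.
Oliver is living and takes 1/5.

Albert 1/5; Beatrice 1/20; Judith 1/20; Lydia 1/20; Oliver 1/5; Quentin 1/10; Samuel 1/20; Victor 1/5; Winifred 1/10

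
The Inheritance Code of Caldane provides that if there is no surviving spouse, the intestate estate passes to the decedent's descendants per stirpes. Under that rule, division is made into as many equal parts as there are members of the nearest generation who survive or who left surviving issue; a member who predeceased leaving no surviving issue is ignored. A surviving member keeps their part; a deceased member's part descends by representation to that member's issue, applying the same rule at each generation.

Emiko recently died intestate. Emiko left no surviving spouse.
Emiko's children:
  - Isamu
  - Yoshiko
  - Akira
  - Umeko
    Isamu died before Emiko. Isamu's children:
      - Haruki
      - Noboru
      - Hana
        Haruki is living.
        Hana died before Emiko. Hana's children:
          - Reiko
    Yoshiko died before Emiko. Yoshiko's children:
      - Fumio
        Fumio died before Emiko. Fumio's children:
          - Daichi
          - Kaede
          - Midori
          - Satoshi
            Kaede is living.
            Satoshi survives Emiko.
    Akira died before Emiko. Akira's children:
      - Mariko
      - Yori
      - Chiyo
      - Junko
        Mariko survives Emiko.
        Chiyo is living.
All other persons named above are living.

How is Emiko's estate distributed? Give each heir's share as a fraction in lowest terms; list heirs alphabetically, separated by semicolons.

Chiyo 1/16; Daichi 1/16; Haruki 1/12; Junko 1/16; Kaede 1/16; Mariko 1/16; Midori 1/16; Noboru 1/12; Reiko 1/12; Satoshi 1/16; Umeko 1/4; Yori 1/16

There is no surviving spouse, so the entire estate passes to Emiko's descendants per stirpes.
The estate is divided into 4 equal shares of 1/4 among Isamu, Yoshiko, Akira, Umeko.
Isamu predeceased; the 1/4 allotted to Isamu's branch passes to Isamu's issue by representation.
The 1/4 is divided into 3 equal shares of 1/12 among Haruki, Noboru, Hana.
Haruki is living and takes 1/12.
Noboru is living and takes 1/12.
Hana predeceased; the 1/12 allotted to Hana's branch passes to Hana's issue by representation.
Reiko is the sole taker at this level and receives the full 1/12.
Yoshiko predeceased; the 1/4 allotted to Yoshiko's branch passes to Yoshiko's issue by representation.
Fumio's line is the sole branch at this level, so the full 1/4 passes to Fumio's issue by representation.
The 1/4 is divided into 4 equal shares of 1/16 among Daichi, Kaede, Midori, Satoshi.
Daichi is living and takes 1/16.
Kaede is living and takes 1/16.
Midori is living and takes 1/16.
Satoshi is living and takes 1/16.
Akira predeceased; the 1/4 allotted to Akira's branch passes to Akira's issue by representation.
The 1/4 is divided into 4 equal shares of 1/16 among Mariko, Yori, Chiyo, Junko.
Mariko is living and takes 1/16.
Yori is living and takes 1/16.
Chiyo is living and takes 1/16.
Junko is living and takes 1/16.
Umeko is living and takes 1/4.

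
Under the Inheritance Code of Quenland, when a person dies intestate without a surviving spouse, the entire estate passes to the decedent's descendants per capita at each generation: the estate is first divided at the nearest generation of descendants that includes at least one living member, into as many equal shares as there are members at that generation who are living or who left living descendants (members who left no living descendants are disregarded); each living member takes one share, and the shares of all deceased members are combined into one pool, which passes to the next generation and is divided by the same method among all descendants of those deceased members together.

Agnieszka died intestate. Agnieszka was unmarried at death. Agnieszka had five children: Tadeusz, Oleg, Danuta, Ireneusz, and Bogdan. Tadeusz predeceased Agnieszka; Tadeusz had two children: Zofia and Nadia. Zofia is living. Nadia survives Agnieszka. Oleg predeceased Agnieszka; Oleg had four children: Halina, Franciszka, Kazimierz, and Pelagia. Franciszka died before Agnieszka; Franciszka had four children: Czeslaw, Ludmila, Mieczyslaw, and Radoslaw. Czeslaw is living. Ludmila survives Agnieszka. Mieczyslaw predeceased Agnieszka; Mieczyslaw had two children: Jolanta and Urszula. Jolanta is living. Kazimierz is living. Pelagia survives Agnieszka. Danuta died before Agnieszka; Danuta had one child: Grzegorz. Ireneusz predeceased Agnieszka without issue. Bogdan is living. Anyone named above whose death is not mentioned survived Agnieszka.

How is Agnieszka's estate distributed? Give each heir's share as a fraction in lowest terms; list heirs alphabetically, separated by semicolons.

Bogdan 1/4; Czeslaw 3/112; Grzegorz 3/28; Halina 3/28; Jolanta 3/224; Kazimierz 3/28; Ludmila 3/112; Nadia 3/28; Pelagia 3/28; Radoslaw 3/112; Urszula 3/224; Zofia 3/28

There is no surviving spouse, so the entire estate passes to Agnieszka's descendants per capita at each generation.
At generation 1 (Tadeusz, Oleg, Danuta, Bogdan) there are 4 shares of (1)/4 = 1/4 each.
Living: Bogdan — each takes 1/4.
Deceased: Tadeusz, Oleg, and Danuta. Their combined 3/4 is pooled and carried to generation 2.
At generation 2 (Zofia, Nadia, Halina, Franciszka, Kazimierz, Pelagia, Grzegorz) there are 7 shares of (3/4)/7 = 3/28 each.
Living: Zofia, Nadia, Halina, Kazimierz, Pelagia, and Grzegorz — each takes 3/28.
Deceased: Franciszka. That 3/28 share is carried to generation 3.
At generation 3 (Czeslaw, Ludmila, Mieczyslaw, Radoslaw) there are 4 shares of (3/28)/4 = 3/112 each.
Living: Czeslaw, Ludmila, and Radoslaw — each takes 3/112.
Deceased: Mieczyslaw. That 3/112 share is carried to generation 4.
At generation 4 (Jolanta, Urszula) there are 2 shares of (3/112)/2 = 3/224 each.
Living: Jolanta and Urszula — each takes 3/224.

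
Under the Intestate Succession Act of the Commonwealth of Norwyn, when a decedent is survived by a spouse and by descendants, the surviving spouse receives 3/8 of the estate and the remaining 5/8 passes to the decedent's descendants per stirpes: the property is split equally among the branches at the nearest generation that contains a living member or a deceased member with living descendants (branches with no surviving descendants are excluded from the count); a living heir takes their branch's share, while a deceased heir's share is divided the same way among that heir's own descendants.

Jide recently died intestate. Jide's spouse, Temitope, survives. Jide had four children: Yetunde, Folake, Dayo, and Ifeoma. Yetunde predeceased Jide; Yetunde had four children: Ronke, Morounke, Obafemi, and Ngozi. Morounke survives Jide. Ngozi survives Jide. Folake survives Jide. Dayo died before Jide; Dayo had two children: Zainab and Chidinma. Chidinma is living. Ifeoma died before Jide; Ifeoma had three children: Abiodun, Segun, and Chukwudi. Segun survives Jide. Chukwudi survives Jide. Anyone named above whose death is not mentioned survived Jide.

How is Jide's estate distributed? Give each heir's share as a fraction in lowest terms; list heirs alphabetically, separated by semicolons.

Abiodun 5/96; Chidinma 5/64; Chukwudi 5/96; Folake 5/32; Morounke 5/128; Ngozi 5/128; Obafemi 5/128; Ronke 5/128; Segun 5/96; Temitope 3/8; Zainab 5/64

Temitope, as surviving spouse, takes 3/8.
The remaining 5/8 passes to Jide's descendants per stirpes.
The 5/8 is divided into 4 equal shares of 5/32 among Yetunde, Folake, Dayo, Ifeoma.
Yetunde predeceased; the 5/32 allotted to Yetunde's branch passes to Yetunde's issue by representation.
The 5/32 is divided into 4 equal shares of 5/128 among Ronke, Morounke, Obafemi, Ngozi.
Ronke is living and takes 5/128.
Morounke is living and takes 5/128.
Obafemi is living and takes 5/128.
Ngozi is living and takes 5/128.
Folake is living and takes 5/32.
Dayo predeceased; the 5/32 allotted to Dayo's branch passes to Dayo's issue by representation.
The 5/32 is divided into 2 equal shares of 5/64 among Zainab, Chidinma.
Zainab is living and takes 5/64.
Chidinma is living and takes 5/64.
Ifeoma predeceased; the 5/32 allotted to Ifeoma's branch passes to Ifeoma's issue by representation.
The 5/32 is divided into 3 equal shares of 5/96 among Abiodun, Segun, Chukwudi.
Abiodun is living and takes 5/96.
Segun is living and takes 5/96.
Chukwudi is living and takes 5/96.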